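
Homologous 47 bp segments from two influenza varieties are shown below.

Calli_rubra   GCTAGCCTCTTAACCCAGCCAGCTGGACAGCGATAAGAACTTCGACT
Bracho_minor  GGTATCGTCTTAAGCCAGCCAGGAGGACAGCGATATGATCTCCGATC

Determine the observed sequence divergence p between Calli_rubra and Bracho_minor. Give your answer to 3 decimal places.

0.234

Differing sites — 2:C/G; 5:G/T; 7:C/G; 14:C/G; 23:C/G; 24:T/A; 36:A/T; 39:A/T; 42:T/C; 46:C/T; 47:T/C.
There are 11 differences over 47 sites, so p = 11/47 = 0.234.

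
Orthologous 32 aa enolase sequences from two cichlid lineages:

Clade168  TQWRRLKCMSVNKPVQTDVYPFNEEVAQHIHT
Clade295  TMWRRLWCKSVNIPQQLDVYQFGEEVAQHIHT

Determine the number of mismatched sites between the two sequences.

8

Differing sites — 2:Q/M; 7:K/W; 9:M/K; 13:K/I; 15:V/Q; 17:T/L; 21:P/Q; 23:N/G.
That gives 8 mismatches out of 32 aligned sites, so the Hamming distance is 8.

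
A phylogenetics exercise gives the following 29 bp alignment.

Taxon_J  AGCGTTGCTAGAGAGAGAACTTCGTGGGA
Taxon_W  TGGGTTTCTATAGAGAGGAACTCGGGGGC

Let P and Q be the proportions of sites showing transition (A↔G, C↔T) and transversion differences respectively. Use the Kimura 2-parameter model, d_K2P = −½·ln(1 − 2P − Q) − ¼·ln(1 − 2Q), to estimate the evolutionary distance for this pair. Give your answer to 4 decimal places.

Differing sites — 1:A/T (Tv); 3:C/G (Tv); 7:G/T (Tv); 11:G/T (Tv); 18:A/G (Ti); 20:C/A (Tv); 21:T/C (Ti); 25:T/G (Tv); 29:A/C (Tv).
Of the 9 differences, 2 transitions and 7 transversions over 29 sites: P = 2/29 = 0.068966, Q = 7/29 = 0.241379.
d = −0.5·ln(0.620689) − 0.25·ln(0.517242) = −0.5·(-0.476925) − 0.25·(-0.659244) = 0.4033.

0.4033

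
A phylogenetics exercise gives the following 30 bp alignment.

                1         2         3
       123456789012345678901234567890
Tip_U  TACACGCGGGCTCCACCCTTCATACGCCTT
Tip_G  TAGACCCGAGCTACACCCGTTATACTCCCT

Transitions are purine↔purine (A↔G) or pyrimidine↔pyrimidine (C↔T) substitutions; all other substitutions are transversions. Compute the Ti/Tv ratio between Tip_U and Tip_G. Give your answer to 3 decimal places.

0.600

The sequences differ at positions 3 (C/G, transversion), 6 (G/C, transversion), 9 (G/A, transition), 13 (C/A, transversion), 19 (T/G, transversion), 21 (C/T, transition), 26 (G/T, transversion), 29 (T/C, transition).
Of the 8 differences, 3 transitions and 5 transversions, so Ti/Tv = 3/5 = 0.600.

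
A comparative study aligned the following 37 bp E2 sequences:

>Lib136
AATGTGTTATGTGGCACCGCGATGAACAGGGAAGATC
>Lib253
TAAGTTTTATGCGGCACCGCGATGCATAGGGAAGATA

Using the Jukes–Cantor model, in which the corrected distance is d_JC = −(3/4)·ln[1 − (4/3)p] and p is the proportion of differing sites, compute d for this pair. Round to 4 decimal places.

Differing sites — 1:A/T; 3:T/A; 6:G/T; 12:T/C; 25:A/C; 27:C/T; 37:C/A.
p = 7/37 = 0.189189.
d = −0.75 · ln(1 − (4/3)·0.189189) = −0.75 · ln(0.747748) = −0.75 · (-0.290689) = 0.2180.

0.2180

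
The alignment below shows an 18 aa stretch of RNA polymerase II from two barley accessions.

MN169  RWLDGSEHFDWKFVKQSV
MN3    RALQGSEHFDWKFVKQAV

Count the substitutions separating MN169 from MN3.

The sequences differ at positions 2 (W/A), 4 (D/Q), 17 (S/A).
That gives 3 mismatches out of 18 aligned sites, so the Hamming distance is 3.

3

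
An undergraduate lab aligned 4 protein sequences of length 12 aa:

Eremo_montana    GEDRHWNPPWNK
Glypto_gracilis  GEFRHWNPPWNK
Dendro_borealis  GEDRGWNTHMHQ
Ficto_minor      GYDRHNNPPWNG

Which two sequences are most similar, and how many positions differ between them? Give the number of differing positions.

Pairwise Hamming distances:
  Eremo_montana vs Glypto_gracilis: 1
  Eremo_montana vs Dendro_borealis: 6
  Eremo_montana vs Ficto_minor: 3
  Glypto_gracilis vs Dendro_borealis: 7
  Glypto_gracilis vs Ficto_minor: 4
  Dendro_borealis vs Ficto_minor: 8
The smallest is 1, between Eremo_montana and Glypto_gracilis.

1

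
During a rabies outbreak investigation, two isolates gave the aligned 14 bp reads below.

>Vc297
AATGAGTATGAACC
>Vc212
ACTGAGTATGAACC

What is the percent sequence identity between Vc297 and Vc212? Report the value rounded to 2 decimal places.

Differing sites — 2:A/C.
13 of the 14 sites match, so the percent identity is 13/14 × 100 = 92.86%.

92.86%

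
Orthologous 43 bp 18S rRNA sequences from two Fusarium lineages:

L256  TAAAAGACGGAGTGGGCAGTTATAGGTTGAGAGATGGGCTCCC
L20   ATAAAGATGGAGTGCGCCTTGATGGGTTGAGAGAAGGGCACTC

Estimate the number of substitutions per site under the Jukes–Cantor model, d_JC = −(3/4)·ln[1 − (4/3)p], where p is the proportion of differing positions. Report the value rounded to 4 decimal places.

0.3129

Mismatches occur at site 1 (T/A), site 2 (A/T), site 8 (C/T), site 15 (G/C), site 18 (A/C), site 19 (G/T), site 21 (T/G), site 24 (A/G), site 35 (T/A), site 40 (T/A), site 42 (C/T).
p = 11/43 = 0.255814.
d = −0.75 · ln(1 − (4/3)·0.255814) = −0.75 · ln(0.658915) = −0.75 · (-0.417161) = 0.3129.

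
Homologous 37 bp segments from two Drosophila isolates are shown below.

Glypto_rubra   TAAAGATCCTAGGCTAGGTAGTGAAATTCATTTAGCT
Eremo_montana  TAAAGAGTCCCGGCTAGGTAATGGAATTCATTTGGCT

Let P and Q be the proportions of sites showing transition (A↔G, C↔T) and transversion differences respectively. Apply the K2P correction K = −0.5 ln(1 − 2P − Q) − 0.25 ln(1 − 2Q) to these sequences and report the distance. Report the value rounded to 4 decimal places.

Differing sites — 7:T/G (Tv); 8:C/T (Ti); 10:T/C (Ti); 11:A/C (Tv); 21:G/A (Ti); 24:A/G (Ti); 34:A/G (Ti).
Of the 7 differences, 5 transitions and 2 transversions over 37 sites: P = 5/37 = 0.135135, Q = 2/37 = 0.054054.
d = −0.5·ln(0.675676) − 0.25·ln(0.891892) = −0.5·(-0.392042) − 0.25·(-0.114410) = 0.2246.

0.2246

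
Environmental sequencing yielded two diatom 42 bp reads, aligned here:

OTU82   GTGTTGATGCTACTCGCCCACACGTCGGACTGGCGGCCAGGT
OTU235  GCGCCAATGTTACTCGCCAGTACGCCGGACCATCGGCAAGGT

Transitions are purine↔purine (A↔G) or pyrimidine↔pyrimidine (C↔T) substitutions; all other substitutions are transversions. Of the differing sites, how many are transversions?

3

Mismatches occur at site 2 (T↔C, transition), site 4 (T↔C, transition), site 5 (T↔C, transition), site 6 (G↔A, transition), site 10 (C↔T, transition), site 19 (C↔A, transversion), site 20 (A↔G, transition), site 21 (C↔T, transition), site 25 (T↔C, transition), site 31 (T↔C, transition), site 32 (G↔A, transition), site 33 (G↔T, transversion), site 38 (C↔A, transversion).
Of the 13 differences, 10 transitions and 3 transversions, so the answer is 3.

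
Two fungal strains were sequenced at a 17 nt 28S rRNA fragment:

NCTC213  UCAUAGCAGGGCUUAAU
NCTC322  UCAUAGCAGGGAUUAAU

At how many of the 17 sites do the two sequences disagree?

1

A single mismatch occurs at site 12 (C→A).
That gives 1 mismatch out of 17 aligned sites, so the Hamming distance is 1.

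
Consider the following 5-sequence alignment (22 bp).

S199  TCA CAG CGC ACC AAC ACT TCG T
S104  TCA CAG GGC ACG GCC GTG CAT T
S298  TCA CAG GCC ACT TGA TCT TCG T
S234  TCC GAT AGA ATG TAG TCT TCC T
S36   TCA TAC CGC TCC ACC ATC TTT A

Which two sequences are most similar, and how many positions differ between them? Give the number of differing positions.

7

Pairwise Hamming distances:
  S199 vs S104: 10
  S199 vs S298: 7
  S199 vs S234: 11
  S199 vs S36: 9
  S104 vs S298: 11
  S104 vs S234: 15
  S104 vs S36: 11
  S298 vs S234: 11
  S298 vs S36: 15
  S234 vs S36: 17
The smallest is 7, between S199 and S298.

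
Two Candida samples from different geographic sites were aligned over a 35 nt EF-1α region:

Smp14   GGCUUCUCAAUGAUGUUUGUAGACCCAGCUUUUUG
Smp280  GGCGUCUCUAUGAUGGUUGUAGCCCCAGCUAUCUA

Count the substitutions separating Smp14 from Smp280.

Mismatches occur at site 4 (U↔G), site 9 (A↔U), site 16 (U↔G), site 23 (A↔C), site 31 (U↔A), site 33 (U↔C), site 35 (G↔A).
That gives 7 mismatches out of 35 aligned sites, so the Hamming distance is 7.

7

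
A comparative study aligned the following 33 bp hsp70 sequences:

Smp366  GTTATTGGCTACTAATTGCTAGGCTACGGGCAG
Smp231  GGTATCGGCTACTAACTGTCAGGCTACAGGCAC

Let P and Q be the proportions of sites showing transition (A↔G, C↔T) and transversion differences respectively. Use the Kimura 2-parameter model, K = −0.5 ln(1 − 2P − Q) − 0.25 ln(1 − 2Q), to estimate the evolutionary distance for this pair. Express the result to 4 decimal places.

Differing sites — 2:T/G (Tv); 6:T/C (Ti); 16:T/C (Ti); 19:C/T (Ti); 20:T/C (Ti); 28:G/A (Ti); 33:G/C (Tv).
Of the 7 differences, 5 transitions and 2 transversions over 33 sites: P = 5/33 = 0.151515, Q = 2/33 = 0.060606.
d = −0.5·ln(0.636364) − 0.25·ln(0.878788) = −0.5·(-0.451985) − 0.25·(-0.129212) = 0.2583.

0.2583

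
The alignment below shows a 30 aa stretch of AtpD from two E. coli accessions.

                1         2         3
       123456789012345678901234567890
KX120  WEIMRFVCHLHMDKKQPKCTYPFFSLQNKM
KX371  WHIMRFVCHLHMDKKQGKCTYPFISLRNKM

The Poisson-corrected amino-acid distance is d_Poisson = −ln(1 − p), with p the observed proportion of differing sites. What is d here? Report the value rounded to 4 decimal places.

The sequences differ at positions 2 (E/H), 17 (P/G), 24 (F/I), 27 (Q/R).
p = 4/30 = 0.133333.
d = −ln(1 − 0.133333) = −ln(0.866667) = 0.1431.

0.1431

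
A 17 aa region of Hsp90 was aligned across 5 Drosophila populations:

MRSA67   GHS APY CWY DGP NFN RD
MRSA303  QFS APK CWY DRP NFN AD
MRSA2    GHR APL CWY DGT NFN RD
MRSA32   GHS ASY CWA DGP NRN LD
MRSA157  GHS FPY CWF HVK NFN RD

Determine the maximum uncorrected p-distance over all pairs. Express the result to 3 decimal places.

Pairwise Hamming distances:
  MRSA67 vs MRSA303: 5
  MRSA67 vs MRSA2: 3
  MRSA67 vs MRSA32: 4
  MRSA67 vs MRSA157: 5
  MRSA303 vs MRSA2: 7
  MRSA303 vs MRSA32: 8
  MRSA303 vs MRSA157: 9
  MRSA2 vs MRSA32: 7
  MRSA2 vs MRSA157: 7
  MRSA32 vs MRSA157: 8
The largest is 9 mismatches, between MRSA303 and MRSA157; p = 9/17 = 0.529.

0.529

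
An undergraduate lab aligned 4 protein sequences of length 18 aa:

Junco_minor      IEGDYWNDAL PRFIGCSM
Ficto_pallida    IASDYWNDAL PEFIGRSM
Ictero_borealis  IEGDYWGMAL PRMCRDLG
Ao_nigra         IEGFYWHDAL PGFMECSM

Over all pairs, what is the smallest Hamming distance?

Pairwise Hamming distances:
  Junco_minor vs Ficto_pallida: 4
  Junco_minor vs Ictero_borealis: 8
  Junco_minor vs Ao_nigra: 5
  Ficto_pallida vs Ictero_borealis: 11
  Ficto_pallida vs Ao_nigra: 8
  Ictero_borealis vs Ao_nigra: 10
The smallest is 4, between Junco_minor and Ficto_pallida.

4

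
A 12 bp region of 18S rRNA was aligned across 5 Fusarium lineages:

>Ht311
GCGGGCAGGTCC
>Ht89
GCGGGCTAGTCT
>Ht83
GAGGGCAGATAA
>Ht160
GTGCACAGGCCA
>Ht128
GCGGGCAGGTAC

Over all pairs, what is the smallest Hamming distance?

Pairwise Hamming distances:
  Ht311 vs Ht89: 3
  Ht311 vs Ht83: 4
  Ht311 vs Ht160: 5
  Ht311 vs Ht128: 1
  Ht89 vs Ht83: 6
  Ht89 vs Ht160: 7
  Ht89 vs Ht128: 4
  Ht83 vs Ht160: 6
  Ht83 vs Ht128: 3
  Ht160 vs Ht128: 6
The smallest is 1, between Ht311 and Ht128.

1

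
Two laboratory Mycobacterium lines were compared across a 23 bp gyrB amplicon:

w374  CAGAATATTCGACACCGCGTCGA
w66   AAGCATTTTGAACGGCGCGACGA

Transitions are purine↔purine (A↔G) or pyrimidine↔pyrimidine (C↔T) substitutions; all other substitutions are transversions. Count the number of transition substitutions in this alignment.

Differing sites — 1:C/A (Tv); 4:A/C (Tv); 7:A/T (Tv); 10:C/G (Tv); 11:G/A (Ti); 14:A/G (Ti); 15:C/G (Tv); 20:T/A (Tv).
Of the 8 differences, 2 transitions and 6 transversions, so the answer is 2.

2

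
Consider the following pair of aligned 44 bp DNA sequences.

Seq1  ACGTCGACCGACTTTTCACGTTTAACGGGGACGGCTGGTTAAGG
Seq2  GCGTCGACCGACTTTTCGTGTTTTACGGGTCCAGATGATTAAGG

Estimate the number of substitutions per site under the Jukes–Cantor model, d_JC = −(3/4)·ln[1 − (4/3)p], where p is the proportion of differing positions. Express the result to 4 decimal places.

Differing sites — 1:A/G; 18:A/G; 19:C/T; 24:A/T; 30:G/T; 31:A/C; 33:G/A; 35:C/A; 38:G/A.
p = 9/44 = 0.204545.
d = −0.75 · ln(1 − (4/3)·0.204545) = −0.75 · ln(0.727273) = −0.75 · (-0.318453) = 0.2388.

0.2388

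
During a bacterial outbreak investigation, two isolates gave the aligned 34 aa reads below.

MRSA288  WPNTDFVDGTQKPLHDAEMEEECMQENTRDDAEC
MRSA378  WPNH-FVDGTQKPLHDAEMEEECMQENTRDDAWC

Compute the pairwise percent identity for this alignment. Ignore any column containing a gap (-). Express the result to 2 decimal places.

93.94%

Excluding the 1 gap column leaves 33 comparable sites.
Mismatches occur at site 4 (T→H), site 33 (E→W).
31 of the 33 comparable sites match, so the percent identity is 31/33 × 100 = 93.94%.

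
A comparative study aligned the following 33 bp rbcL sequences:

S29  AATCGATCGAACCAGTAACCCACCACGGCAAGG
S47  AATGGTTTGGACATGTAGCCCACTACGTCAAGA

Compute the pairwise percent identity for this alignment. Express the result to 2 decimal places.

Mismatches occur at site 4 (C→G), site 6 (A→T), site 8 (C→T), site 10 (A→G), site 13 (C→A), site 14 (A→T), site 18 (A→G), site 24 (C→T), site 28 (G→T), site 33 (G→A).
23 of the 33 sites match, so the percent identity is 23/33 × 100 = 69.70%.

69.70%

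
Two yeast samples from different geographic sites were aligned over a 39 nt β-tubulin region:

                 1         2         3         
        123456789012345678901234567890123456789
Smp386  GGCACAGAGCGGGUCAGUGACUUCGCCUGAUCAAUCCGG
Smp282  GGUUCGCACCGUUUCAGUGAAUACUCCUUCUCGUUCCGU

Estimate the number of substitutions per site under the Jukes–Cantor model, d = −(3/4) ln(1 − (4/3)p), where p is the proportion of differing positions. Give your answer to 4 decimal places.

0.5393

Mismatches occur at site 3 (C↔U), site 4 (A↔U), site 6 (A↔G), site 7 (G↔C), site 9 (G↔C), site 12 (G↔U), site 13 (G↔U), site 21 (C↔A), site 23 (U↔A), site 25 (G↔U), site 29 (G↔U), site 30 (A↔C), site 33 (A↔G), site 34 (A↔U), site 39 (G↔U).
p = 15/39 = 0.384615.
d = −0.75 · ln(1 − (4/3)·0.384615) = −0.75 · ln(0.487180) = −0.75 · (-0.719122) = 0.5393.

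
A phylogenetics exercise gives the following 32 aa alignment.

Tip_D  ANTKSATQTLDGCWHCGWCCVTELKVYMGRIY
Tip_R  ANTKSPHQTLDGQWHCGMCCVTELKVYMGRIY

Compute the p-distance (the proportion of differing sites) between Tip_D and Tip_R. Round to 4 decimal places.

The sequences differ at positions 6 (A/P), 7 (T/H), 13 (C/Q), 18 (W/M).
There are 4 differences over 32 sites, so p = 4/32 = 0.1250.

0.1250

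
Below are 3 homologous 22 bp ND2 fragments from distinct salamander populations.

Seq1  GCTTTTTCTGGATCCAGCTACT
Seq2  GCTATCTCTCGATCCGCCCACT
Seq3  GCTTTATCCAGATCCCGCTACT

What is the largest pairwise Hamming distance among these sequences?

7

Pairwise Hamming distances:
  Seq1 vs Seq2: 6
  Seq1 vs Seq3: 4
  Seq2 vs Seq3: 7
The largest is 7, between Seq2 and Seq3.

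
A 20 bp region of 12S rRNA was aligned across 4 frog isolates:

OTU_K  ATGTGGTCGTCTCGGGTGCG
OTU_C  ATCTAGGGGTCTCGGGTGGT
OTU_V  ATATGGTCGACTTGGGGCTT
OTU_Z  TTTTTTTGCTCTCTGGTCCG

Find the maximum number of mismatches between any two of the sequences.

Pairwise Hamming distances:
  OTU_K vs OTU_C: 6
  OTU_K vs OTU_V: 7
  OTU_K vs OTU_Z: 8
  OTU_C vs OTU_V: 9
  OTU_C vs OTU_Z: 10
  OTU_V vs OTU_Z: 12
The largest is 12, between OTU_V and OTU_Z.

12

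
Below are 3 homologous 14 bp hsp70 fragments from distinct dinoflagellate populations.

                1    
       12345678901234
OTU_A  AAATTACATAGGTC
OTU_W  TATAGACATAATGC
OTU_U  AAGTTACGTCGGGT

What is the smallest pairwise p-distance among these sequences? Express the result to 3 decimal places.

Pairwise Hamming distances:
  OTU_A vs OTU_W: 7
  OTU_A vs OTU_U: 5
  OTU_W vs OTU_U: 9
The smallest is 5 mismatches, between OTU_A and OTU_U; p = 5/14 = 0.357.

0.357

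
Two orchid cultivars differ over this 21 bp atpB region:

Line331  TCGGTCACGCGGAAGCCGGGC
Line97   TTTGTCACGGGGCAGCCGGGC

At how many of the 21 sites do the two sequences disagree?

4

Differing sites — 2:C/T; 3:G/T; 10:C/G; 13:A/C.
That gives 4 mismatches out of 21 aligned sites, so the Hamming distance is 4.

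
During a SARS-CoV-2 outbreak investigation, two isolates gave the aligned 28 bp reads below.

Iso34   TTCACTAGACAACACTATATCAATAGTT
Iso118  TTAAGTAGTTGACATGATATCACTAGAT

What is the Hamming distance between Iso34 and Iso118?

The sequences differ at positions 3 (C/A), 5 (C/G), 9 (A/T), 10 (C/T), 11 (A/G), 15 (C/T), 16 (T/G), 23 (A/C), 27 (T/A).
That gives 9 mismatches out of 28 aligned sites, so the Hamming distance is 9.

9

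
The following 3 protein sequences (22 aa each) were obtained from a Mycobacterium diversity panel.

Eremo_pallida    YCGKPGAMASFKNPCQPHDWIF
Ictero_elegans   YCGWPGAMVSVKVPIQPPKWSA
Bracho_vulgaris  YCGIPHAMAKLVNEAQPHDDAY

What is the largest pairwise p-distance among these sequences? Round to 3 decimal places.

0.636

Pairwise Hamming distances:
  Eremo_pallida vs Ictero_elegans: 9
  Eremo_pallida vs Bracho_vulgaris: 10
  Ictero_elegans vs Bracho_vulgaris: 14
The largest is 14 mismatches, between Ictero_elegans and Bracho_vulgaris; p = 14/22 = 0.636.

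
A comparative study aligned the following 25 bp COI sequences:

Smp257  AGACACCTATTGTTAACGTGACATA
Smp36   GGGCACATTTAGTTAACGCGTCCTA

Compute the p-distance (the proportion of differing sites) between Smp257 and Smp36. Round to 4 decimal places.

0.3200

The sequences differ at positions 1 (A/G), 3 (A/G), 7 (C/A), 9 (A/T), 11 (T/A), 19 (T/C), 21 (A/T), 23 (A/C).
There are 8 differences over 25 sites, so p = 8/25 = 0.3200.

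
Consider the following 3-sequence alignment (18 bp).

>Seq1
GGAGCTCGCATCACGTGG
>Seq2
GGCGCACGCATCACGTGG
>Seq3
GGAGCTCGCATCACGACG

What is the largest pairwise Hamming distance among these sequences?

4

Pairwise Hamming distances:
  Seq1 vs Seq2: 2
  Seq1 vs Seq3: 2
  Seq2 vs Seq3: 4
The largest is 4, between Seq2 and Seq3.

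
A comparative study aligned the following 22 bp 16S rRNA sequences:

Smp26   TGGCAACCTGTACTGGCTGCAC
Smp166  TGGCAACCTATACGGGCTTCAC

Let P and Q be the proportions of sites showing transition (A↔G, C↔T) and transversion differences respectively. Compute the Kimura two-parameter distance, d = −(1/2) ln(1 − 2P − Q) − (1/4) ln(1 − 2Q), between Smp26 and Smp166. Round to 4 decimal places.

Differing sites — 10:G/A (Ti); 14:T/G (Tv); 19:G/T (Tv).
Of the 3 differences, 1 transition and 2 transversions over 22 sites: P = 1/22 = 0.045455, Q = 2/22 = 0.090909.
d = −0.5·ln(0.818181) − 0.25·ln(0.818182) = −0.5·(-0.200672) − 0.25·(-0.200670) = 0.1505.

0.1505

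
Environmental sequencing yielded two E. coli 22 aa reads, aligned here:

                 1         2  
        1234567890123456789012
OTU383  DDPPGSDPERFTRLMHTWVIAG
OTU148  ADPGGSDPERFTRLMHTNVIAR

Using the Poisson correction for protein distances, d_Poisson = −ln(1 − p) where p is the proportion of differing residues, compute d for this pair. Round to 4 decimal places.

Differing sites — 1:D/A; 4:P/G; 18:W/N; 22:G/R.
p = 4/22 = 0.181818.
d = −ln(1 − 0.181818) = −ln(0.818182) = 0.2007.

0.2007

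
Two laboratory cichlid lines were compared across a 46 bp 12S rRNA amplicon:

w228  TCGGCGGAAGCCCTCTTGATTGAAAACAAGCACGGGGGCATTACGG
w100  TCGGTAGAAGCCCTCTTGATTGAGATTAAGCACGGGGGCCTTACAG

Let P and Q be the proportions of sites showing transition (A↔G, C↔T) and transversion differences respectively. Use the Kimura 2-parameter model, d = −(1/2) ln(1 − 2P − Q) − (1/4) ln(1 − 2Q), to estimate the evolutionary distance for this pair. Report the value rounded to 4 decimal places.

The sequences differ at positions 5 (C/T, transition), 6 (G/A, transition), 24 (A/G, transition), 26 (A/T, transversion), 27 (C/T, transition), 40 (A/C, transversion), 45 (G/A, transition).
Of the 7 differences, 5 transitions and 2 transversions over 46 sites: P = 5/46 = 0.108696, Q = 2/46 = 0.043478.
d = −0.5·ln(0.739130) − 0.25·ln(0.913044) = −0.5·(-0.302281) − 0.25·(-0.090971) = 0.1739.

0.1739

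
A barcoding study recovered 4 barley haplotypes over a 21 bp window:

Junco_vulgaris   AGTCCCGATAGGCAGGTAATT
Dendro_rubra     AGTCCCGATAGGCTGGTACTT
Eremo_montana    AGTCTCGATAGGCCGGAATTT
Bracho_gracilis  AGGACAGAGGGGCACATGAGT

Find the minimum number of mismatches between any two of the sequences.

2

Pairwise Hamming distances:
  Junco_vulgaris vs Dendro_rubra: 2
  Junco_vulgaris vs Eremo_montana: 4
  Junco_vulgaris vs Bracho_gracilis: 9
  Dendro_rubra vs Eremo_montana: 4
  Dendro_rubra vs Bracho_gracilis: 11
  Eremo_montana vs Bracho_gracilis: 13
The smallest is 2, between Junco_vulgaris and Dendro_rubra.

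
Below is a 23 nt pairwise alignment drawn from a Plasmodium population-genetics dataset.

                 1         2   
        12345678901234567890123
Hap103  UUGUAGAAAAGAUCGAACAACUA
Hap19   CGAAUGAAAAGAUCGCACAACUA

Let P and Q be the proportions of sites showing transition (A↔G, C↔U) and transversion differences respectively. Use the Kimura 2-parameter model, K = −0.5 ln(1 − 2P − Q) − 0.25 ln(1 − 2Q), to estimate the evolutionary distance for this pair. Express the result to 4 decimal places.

0.3206

Mismatches occur at site 1 (U/C, transition), site 2 (U/G, transversion), site 3 (G/A, transition), site 4 (U/A, transversion), site 5 (A/U, transversion), site 16 (A/C, transversion).
Of the 6 differences, 2 transitions and 4 transversions over 23 sites: P = 2/23 = 0.086957, Q = 4/23 = 0.173913.
d = −0.5·ln(0.652173) − 0.25·ln(0.652174) = −0.5·(-0.427445) − 0.25·(-0.427444) = 0.3206.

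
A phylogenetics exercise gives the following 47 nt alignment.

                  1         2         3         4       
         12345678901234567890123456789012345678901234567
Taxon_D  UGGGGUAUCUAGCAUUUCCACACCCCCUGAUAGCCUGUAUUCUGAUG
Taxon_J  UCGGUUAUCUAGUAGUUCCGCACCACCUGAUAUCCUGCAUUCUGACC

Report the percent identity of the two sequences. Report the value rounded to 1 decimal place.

Differing sites — 2:G/C; 5:G/U; 13:C/U; 15:U/G; 20:A/G; 25:C/A; 33:G/U; 38:U/C; 46:U/C; 47:G/C.
37 of the 47 sites match, so the percent identity is 37/47 × 100 = 78.7%.

78.7%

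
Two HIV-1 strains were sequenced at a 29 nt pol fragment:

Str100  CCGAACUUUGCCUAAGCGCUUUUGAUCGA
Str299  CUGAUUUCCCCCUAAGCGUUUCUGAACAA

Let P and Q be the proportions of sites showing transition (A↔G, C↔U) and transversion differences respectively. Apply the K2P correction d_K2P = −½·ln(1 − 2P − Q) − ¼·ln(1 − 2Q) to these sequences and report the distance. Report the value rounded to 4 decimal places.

Mismatches occur at site 2 (C→U, transition), site 5 (A→U, transversion), site 6 (C→U, transition), site 8 (U→C, transition), site 9 (U→C, transition), site 10 (G→C, transversion), site 19 (C→U, transition), site 22 (U→C, transition), site 26 (U→A, transversion), site 28 (G→A, transition).
Of the 10 differences, 7 transitions and 3 transversions over 29 sites: P = 7/29 = 0.241379, Q = 3/29 = 0.103448.
d = −0.5·ln(0.413794) − 0.25·ln(0.793104) = −0.5·(-0.882387) − 0.25·(-0.231801) = 0.4991.

0.4991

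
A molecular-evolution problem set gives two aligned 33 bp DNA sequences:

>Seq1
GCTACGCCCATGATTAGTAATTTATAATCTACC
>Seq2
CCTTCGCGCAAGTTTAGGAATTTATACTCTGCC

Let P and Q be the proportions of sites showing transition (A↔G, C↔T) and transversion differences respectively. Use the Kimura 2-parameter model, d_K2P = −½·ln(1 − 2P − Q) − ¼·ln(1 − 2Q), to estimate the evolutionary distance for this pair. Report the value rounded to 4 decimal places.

The sequences differ at positions 1 (G/C, transversion), 4 (A/T, transversion), 8 (C/G, transversion), 11 (T/A, transversion), 13 (A/T, transversion), 18 (T/G, transversion), 27 (A/C, transversion), 31 (A/G, transition).
Of the 8 differences, 1 transition and 7 transversions over 33 sites: P = 1/33 = 0.030303, Q = 7/33 = 0.212121.
d = −0.5·ln(0.727273) − 0.25·ln(0.575758) = −0.5·(-0.318453) − 0.25·(-0.552068) = 0.2972.

0.2972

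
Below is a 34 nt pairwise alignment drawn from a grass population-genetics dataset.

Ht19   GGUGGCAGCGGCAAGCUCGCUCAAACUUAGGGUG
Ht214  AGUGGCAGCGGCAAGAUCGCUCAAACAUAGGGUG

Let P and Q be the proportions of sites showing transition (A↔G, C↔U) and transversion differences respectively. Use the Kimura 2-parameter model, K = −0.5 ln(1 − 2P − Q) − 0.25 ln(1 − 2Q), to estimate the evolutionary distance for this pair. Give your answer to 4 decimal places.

0.0939

Differing sites — 1:G/A (Ti); 16:C/A (Tv); 27:U/A (Tv).
Of the 3 differences, 1 transition and 2 transversions over 34 sites: P = 1/34 = 0.029412, Q = 2/34 = 0.058824.
d = −0.5·ln(0.882352) − 0.25·ln(0.882352) = −0.5·(-0.125164) − 0.25·(-0.125164) = 0.0939.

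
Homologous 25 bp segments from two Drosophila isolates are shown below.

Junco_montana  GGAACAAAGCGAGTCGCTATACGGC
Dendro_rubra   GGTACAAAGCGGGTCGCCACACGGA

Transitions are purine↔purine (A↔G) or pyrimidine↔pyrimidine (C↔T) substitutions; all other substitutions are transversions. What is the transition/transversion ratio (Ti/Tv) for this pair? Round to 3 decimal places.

1.500

The sequences differ at positions 3 (A/T, transversion), 12 (A/G, transition), 18 (T/C, transition), 20 (T/C, transition), 25 (C/A, transversion).
Of the 5 differences, 3 transitions and 2 transversions, so Ti/Tv = 3/2 = 1.500.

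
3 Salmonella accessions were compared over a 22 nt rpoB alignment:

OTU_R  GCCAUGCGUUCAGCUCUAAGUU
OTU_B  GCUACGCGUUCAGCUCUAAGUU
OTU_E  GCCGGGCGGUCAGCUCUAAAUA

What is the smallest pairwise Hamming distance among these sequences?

2

Pairwise Hamming distances:
  OTU_R vs OTU_B: 2
  OTU_R vs OTU_E: 5
  OTU_B vs OTU_E: 6
The smallest is 2, between OTU_R and OTU_B.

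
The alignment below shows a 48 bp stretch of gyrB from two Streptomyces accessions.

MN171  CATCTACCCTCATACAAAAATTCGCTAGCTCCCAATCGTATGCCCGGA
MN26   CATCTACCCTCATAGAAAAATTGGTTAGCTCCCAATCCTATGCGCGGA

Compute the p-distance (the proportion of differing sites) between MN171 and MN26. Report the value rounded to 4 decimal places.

0.1042

Differing sites — 15:C/G; 23:C/G; 25:C/T; 38:G/C; 44:C/G.
There are 5 differences over 48 sites, so p = 5/48 = 0.1042.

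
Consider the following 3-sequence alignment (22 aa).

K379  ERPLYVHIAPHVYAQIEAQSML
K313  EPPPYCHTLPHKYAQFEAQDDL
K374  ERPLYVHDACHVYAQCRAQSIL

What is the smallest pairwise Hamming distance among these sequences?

Pairwise Hamming distances:
  K379 vs K313: 9
  K379 vs K374: 5
  K313 vs K374: 11
The smallest is 5, between K379 and K374.

5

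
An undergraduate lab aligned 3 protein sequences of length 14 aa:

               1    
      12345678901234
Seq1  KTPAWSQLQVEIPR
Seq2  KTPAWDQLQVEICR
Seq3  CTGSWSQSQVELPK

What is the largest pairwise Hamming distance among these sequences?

Pairwise Hamming distances:
  Seq1 vs Seq2: 2
  Seq1 vs Seq3: 6
  Seq2 vs Seq3: 8
The largest is 8, between Seq2 and Seq3.

8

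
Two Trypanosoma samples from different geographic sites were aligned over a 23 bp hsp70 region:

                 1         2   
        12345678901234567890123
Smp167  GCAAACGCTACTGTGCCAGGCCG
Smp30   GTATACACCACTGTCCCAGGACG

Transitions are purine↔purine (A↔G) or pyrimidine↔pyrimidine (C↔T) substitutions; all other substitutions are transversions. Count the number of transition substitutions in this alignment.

The sequences differ at positions 2 (C/T, transition), 4 (A/T, transversion), 7 (G/A, transition), 9 (T/C, transition), 15 (G/C, transversion), 21 (C/A, transversion).
Of the 6 differences, 3 transitions and 3 transversions, so the answer is 3.

3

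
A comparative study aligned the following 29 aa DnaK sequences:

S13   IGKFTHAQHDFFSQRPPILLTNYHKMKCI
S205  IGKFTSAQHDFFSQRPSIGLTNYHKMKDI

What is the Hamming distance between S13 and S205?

4

Mismatches occur at site 6 (H/S), site 17 (P/S), site 19 (L/G), site 28 (C/D).
That gives 4 mismatches out of 29 aligned sites, so the Hamming distance is 4.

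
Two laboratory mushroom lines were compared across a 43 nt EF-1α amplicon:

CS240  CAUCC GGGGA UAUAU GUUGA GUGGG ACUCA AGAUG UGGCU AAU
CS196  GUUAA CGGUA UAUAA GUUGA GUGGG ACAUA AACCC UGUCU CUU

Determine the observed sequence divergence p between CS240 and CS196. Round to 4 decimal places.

0.3721

Mismatches occur at site 1 (C→G), site 2 (A→U), site 4 (C→A), site 5 (C→A), site 6 (G→C), site 9 (G→U), site 15 (U→A), site 28 (U→A), site 29 (C→U), site 32 (G→A), site 33 (A→C), site 34 (U→C), site 35 (G→C), site 38 (G→U), site 41 (A→C), site 42 (A→U).
There are 16 differences over 43 sites, so p = 16/43 = 0.3721.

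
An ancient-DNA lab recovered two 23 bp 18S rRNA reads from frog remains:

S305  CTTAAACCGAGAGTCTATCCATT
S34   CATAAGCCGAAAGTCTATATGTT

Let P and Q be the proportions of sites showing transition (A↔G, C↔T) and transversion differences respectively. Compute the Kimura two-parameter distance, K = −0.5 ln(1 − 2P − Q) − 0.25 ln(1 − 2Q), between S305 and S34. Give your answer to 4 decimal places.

0.3330

Mismatches occur at site 2 (T/A, transversion), site 6 (A/G, transition), site 11 (G/A, transition), site 19 (C/A, transversion), site 20 (C/T, transition), site 21 (A/G, transition).
Of the 6 differences, 4 transitions and 2 transversions over 23 sites: P = 4/23 = 0.173913, Q = 2/23 = 0.086957.
d = −0.5·ln(0.565217) − 0.25·ln(0.826086) = −0.5·(-0.570546) − 0.25·(-0.191056) = 0.3330.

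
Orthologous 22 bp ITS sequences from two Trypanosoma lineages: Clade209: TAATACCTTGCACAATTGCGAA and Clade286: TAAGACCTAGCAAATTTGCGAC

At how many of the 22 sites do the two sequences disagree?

The sequences differ at positions 4 (T/G), 9 (T/A), 13 (C/A), 15 (A/T), 22 (A/C).
That gives 5 mismatches out of 22 aligned sites, so the Hamming distance is 5.

5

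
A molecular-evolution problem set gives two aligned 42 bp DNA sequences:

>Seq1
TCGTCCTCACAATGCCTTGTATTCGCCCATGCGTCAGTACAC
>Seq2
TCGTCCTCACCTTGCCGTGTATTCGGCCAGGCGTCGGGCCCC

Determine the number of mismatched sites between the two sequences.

9

The sequences differ at positions 11 (A/C), 12 (A/T), 17 (T/G), 26 (C/G), 30 (T/G), 36 (A/G), 38 (T/G), 39 (A/C), 41 (A/C).
That gives 9 mismatches out of 42 aligned sites, so the Hamming distance is 9.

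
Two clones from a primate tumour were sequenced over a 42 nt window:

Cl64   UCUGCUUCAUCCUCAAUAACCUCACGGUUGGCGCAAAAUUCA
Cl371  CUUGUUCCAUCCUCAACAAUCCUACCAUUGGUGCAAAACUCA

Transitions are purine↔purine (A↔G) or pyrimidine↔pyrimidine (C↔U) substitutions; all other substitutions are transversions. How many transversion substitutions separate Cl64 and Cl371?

Differing sites — 1:U/C (Ti); 2:C/U (Ti); 5:C/U (Ti); 7:U/C (Ti); 17:U/C (Ti); 20:C/U (Ti); 22:U/C (Ti); 23:C/U (Ti); 26:G/C (Tv); 27:G/A (Ti); 32:C/U (Ti); 39:U/C (Ti).
Of the 12 differences, 11 transitions and 1 transversion, so the answer is 1.

1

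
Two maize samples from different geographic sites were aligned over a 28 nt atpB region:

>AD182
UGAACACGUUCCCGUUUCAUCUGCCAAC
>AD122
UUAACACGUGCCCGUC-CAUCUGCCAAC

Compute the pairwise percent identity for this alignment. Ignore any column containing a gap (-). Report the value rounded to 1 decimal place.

Excluding the 1 gap column leaves 27 comparable sites.
The sequences differ at positions 2 (G/U), 10 (U/G), 16 (U/C).
24 of the 27 comparable sites match, so the percent identity is 24/27 × 100 = 88.9%.

88.9%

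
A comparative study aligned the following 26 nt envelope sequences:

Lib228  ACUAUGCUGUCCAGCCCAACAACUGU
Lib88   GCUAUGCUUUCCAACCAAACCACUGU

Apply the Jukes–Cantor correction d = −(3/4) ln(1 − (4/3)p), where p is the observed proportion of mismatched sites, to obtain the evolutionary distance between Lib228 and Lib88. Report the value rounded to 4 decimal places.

0.2222

Mismatches occur at site 1 (A/G), site 9 (G/U), site 14 (G/A), site 17 (C/A), site 21 (A/C).
p = 5/26 = 0.192308.
d = −0.75 · ln(1 − (4/3)·0.192308) = −0.75 · ln(0.743589) = −0.75 · (-0.296267) = 0.2222.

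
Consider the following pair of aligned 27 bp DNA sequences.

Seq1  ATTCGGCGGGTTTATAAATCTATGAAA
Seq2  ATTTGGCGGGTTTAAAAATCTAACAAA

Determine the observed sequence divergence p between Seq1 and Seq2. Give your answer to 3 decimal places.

0.148

Differing sites — 4:C/T; 15:T/A; 23:T/A; 24:G/C.
There are 4 differences over 27 sites, so p = 4/27 = 0.148.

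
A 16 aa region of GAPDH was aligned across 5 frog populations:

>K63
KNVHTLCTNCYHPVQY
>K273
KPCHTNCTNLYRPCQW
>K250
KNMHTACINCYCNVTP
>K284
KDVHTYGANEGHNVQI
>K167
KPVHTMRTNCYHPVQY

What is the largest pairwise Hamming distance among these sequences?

11

Pairwise Hamming distances:
  K63 vs K273: 7
  K63 vs K250: 7
  K63 vs K284: 8
  K63 vs K167: 3
  K273 vs K250: 10
  K273 vs K284: 11
  K273 vs K167: 7
  K250 vs K284: 10
  K250 vs K167: 9
  K284 vs K167: 8
The largest is 11, between K273 and K284.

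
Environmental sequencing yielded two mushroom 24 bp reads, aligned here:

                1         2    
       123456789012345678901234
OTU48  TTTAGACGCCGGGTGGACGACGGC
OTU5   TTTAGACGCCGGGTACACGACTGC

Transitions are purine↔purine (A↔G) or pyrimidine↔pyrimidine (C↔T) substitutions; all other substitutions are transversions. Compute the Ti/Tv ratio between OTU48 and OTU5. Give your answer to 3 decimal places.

0.500

The sequences differ at positions 15 (G/A, transition), 16 (G/C, transversion), 22 (G/T, transversion).
Of the 3 differences, 1 transition and 2 transversions, so Ti/Tv = 1/2 = 0.500.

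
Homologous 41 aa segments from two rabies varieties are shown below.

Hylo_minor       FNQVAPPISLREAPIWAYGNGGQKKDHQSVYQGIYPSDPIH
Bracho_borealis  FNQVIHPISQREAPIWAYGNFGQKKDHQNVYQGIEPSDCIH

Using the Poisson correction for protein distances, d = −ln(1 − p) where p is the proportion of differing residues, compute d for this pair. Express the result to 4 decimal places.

0.1872

Differing sites — 5:A/I; 6:P/H; 10:L/Q; 21:G/F; 29:S/N; 35:Y/E; 39:P/C.
p = 7/41 = 0.170732.
d = −ln(1 − 0.170732) = −ln(0.829268) = 0.1872.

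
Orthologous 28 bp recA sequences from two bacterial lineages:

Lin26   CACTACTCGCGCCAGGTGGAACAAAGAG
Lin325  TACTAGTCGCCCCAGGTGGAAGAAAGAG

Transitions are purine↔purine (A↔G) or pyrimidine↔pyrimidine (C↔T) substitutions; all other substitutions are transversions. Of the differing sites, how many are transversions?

Differing sites — 1:C/T (Ti); 6:C/G (Tv); 11:G/C (Tv); 22:C/G (Tv).
Of the 4 differences, 1 transition and 3 transversions, so the answer is 3.

3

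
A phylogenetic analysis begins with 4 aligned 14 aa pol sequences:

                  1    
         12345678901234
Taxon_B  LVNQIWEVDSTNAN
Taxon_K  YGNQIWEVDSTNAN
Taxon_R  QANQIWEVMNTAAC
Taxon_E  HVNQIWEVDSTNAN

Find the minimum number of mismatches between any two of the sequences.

1

Pairwise Hamming distances:
  Taxon_B vs Taxon_K: 2
  Taxon_B vs Taxon_R: 6
  Taxon_B vs Taxon_E: 1
  Taxon_K vs Taxon_R: 6
  Taxon_K vs Taxon_E: 2
  Taxon_R vs Taxon_E: 6
The smallest is 1, between Taxon_B and Taxon_E.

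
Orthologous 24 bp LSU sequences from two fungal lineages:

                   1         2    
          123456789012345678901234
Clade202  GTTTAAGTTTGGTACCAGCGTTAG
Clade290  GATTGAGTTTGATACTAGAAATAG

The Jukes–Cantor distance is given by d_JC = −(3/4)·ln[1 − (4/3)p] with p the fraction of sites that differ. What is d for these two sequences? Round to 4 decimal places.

0.3694

The sequences differ at positions 2 (T/A), 5 (A/G), 12 (G/A), 16 (C/T), 19 (C/A), 20 (G/A), 21 (T/A).
p = 7/24 = 0.291667.
d = −0.75 · ln(1 − (4/3)·0.291667) = −0.75 · ln(0.611111) = −0.75 · (-0.492477) = 0.3694.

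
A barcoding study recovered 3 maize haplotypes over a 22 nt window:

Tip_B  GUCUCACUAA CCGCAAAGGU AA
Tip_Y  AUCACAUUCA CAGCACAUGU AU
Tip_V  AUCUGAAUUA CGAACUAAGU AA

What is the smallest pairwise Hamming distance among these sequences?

8

Pairwise Hamming distances:
  Tip_B vs Tip_Y: 8
  Tip_B vs Tip_V: 10
  Tip_Y vs Tip_V: 11
The smallest is 8, between Tip_B and Tip_Y.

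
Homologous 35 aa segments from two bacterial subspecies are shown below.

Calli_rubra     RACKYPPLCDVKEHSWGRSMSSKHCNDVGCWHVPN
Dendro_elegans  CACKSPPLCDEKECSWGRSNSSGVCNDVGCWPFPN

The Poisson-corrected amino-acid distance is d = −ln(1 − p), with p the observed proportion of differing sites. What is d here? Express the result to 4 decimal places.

The sequences differ at positions 1 (R/C), 5 (Y/S), 11 (V/E), 14 (H/C), 20 (M/N), 23 (K/G), 24 (H/V), 32 (H/P), 33 (V/F).
p = 9/35 = 0.257143.
d = −ln(1 − 0.257143) = −ln(0.742857) = 0.2973.

0.2973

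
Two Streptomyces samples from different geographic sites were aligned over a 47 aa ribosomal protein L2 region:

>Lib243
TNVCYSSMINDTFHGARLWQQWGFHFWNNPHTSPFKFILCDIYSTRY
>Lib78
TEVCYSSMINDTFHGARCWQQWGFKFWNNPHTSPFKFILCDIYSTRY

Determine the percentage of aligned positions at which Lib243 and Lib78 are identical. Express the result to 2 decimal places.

Differing sites — 2:N/E; 18:L/C; 25:H/K.
44 of the 47 sites match, so the percent identity is 44/47 × 100 = 93.62%.

93.62%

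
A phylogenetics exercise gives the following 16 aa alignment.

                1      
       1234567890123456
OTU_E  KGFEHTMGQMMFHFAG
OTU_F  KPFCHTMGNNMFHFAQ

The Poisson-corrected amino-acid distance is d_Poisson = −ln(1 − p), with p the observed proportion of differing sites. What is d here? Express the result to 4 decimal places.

0.3747

Differing sites — 2:G/P; 4:E/C; 9:Q/N; 10:M/N; 16:G/Q.
p = 5/16 = 0.312500.
d = −ln(1 − 0.312500) = −ln(0.687500) = 0.3747.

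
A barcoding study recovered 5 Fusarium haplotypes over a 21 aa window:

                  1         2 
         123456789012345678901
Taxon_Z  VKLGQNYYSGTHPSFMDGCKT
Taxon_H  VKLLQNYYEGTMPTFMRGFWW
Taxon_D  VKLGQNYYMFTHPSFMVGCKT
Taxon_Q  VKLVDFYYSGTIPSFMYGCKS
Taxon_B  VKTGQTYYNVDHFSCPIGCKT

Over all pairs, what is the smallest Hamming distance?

3

Pairwise Hamming distances:
  Taxon_Z vs Taxon_H: 8
  Taxon_Z vs Taxon_D: 3
  Taxon_Z vs Taxon_Q: 6
  Taxon_Z vs Taxon_B: 9
  Taxon_H vs Taxon_D: 9
  Taxon_H vs Taxon_Q: 10
  Taxon_H vs Taxon_B: 15
  Taxon_D vs Taxon_Q: 8
  Taxon_D vs Taxon_B: 9
  Taxon_Q vs Taxon_B: 13
The smallest is 3, between Taxon_Z and Taxon_D.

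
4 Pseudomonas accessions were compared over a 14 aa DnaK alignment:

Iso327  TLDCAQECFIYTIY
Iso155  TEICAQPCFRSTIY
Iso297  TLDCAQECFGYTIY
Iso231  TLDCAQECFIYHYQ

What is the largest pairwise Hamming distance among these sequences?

Pairwise Hamming distances:
  Iso327 vs Iso155: 5
  Iso327 vs Iso297: 1
  Iso327 vs Iso231: 3
  Iso155 vs Iso297: 5
  Iso155 vs Iso231: 8
  Iso297 vs Iso231: 4
The largest is 8, between Iso155 and Iso231.

8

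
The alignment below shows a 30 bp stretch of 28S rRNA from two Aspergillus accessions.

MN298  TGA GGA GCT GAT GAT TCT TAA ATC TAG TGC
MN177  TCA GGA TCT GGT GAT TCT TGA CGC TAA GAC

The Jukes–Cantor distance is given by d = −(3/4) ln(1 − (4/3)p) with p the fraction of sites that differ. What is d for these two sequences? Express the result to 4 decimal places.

0.3831

Differing sites — 2:G/C; 7:G/T; 11:A/G; 20:A/G; 22:A/C; 23:T/G; 27:G/A; 28:T/G; 29:G/A.
p = 9/30 = 0.300000.
d = −0.75 · ln(1 − (4/3)·0.300000) = −0.75 · ln(0.600000) = −0.75 · (-0.510826) = 0.3831.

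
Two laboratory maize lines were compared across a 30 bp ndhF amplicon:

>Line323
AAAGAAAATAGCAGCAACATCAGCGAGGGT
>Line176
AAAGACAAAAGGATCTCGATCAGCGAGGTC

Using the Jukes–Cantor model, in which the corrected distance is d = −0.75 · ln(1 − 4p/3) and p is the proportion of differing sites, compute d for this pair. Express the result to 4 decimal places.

Differing sites — 6:A/C; 9:T/A; 12:C/G; 14:G/T; 16:A/T; 17:A/C; 18:C/G; 29:G/T; 30:T/C.
p = 9/30 = 0.300000.
d = −0.75 · ln(1 − (4/3)·0.300000) = −0.75 · ln(0.600000) = −0.75 · (-0.510826) = 0.3831.

0.3831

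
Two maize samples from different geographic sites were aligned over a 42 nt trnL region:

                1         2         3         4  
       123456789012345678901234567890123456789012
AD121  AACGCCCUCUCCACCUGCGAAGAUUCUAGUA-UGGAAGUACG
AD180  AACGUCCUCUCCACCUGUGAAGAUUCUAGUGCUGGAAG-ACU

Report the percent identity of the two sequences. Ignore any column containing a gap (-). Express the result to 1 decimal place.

90.0%

Excluding the 2 gap columns leaves 40 comparable sites.
Mismatches occur at site 5 (C↔U), site 18 (C↔U), site 31 (A↔G), site 42 (G↔U).
36 of the 40 comparable sites match, so the percent identity is 36/40 × 100 = 90.0%.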